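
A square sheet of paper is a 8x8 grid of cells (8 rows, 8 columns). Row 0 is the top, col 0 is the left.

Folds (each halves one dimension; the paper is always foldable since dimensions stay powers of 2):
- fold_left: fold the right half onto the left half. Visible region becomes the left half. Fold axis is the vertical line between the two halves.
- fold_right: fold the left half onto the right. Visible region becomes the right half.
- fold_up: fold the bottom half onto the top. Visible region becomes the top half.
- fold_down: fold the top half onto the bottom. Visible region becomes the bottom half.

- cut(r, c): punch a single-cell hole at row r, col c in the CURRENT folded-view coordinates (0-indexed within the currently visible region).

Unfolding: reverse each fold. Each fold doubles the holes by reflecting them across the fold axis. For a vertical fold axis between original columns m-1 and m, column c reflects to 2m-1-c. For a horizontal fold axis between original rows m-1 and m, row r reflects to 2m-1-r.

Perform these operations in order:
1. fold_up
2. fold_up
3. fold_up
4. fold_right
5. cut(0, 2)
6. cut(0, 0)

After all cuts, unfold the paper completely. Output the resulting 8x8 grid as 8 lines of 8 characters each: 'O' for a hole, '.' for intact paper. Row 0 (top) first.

Op 1 fold_up: fold axis h@4; visible region now rows[0,4) x cols[0,8) = 4x8
Op 2 fold_up: fold axis h@2; visible region now rows[0,2) x cols[0,8) = 2x8
Op 3 fold_up: fold axis h@1; visible region now rows[0,1) x cols[0,8) = 1x8
Op 4 fold_right: fold axis v@4; visible region now rows[0,1) x cols[4,8) = 1x4
Op 5 cut(0, 2): punch at orig (0,6); cuts so far [(0, 6)]; region rows[0,1) x cols[4,8) = 1x4
Op 6 cut(0, 0): punch at orig (0,4); cuts so far [(0, 4), (0, 6)]; region rows[0,1) x cols[4,8) = 1x4
Unfold 1 (reflect across v@4): 4 holes -> [(0, 1), (0, 3), (0, 4), (0, 6)]
Unfold 2 (reflect across h@1): 8 holes -> [(0, 1), (0, 3), (0, 4), (0, 6), (1, 1), (1, 3), (1, 4), (1, 6)]
Unfold 3 (reflect across h@2): 16 holes -> [(0, 1), (0, 3), (0, 4), (0, 6), (1, 1), (1, 3), (1, 4), (1, 6), (2, 1), (2, 3), (2, 4), (2, 6), (3, 1), (3, 3), (3, 4), (3, 6)]
Unfold 4 (reflect across h@4): 32 holes -> [(0, 1), (0, 3), (0, 4), (0, 6), (1, 1), (1, 3), (1, 4), (1, 6), (2, 1), (2, 3), (2, 4), (2, 6), (3, 1), (3, 3), (3, 4), (3, 6), (4, 1), (4, 3), (4, 4), (4, 6), (5, 1), (5, 3), (5, 4), (5, 6), (6, 1), (6, 3), (6, 4), (6, 6), (7, 1), (7, 3), (7, 4), (7, 6)]

Answer: .O.OO.O.
.O.OO.O.
.O.OO.O.
.O.OO.O.
.O.OO.O.
.O.OO.O.
.O.OO.O.
.O.OO.O.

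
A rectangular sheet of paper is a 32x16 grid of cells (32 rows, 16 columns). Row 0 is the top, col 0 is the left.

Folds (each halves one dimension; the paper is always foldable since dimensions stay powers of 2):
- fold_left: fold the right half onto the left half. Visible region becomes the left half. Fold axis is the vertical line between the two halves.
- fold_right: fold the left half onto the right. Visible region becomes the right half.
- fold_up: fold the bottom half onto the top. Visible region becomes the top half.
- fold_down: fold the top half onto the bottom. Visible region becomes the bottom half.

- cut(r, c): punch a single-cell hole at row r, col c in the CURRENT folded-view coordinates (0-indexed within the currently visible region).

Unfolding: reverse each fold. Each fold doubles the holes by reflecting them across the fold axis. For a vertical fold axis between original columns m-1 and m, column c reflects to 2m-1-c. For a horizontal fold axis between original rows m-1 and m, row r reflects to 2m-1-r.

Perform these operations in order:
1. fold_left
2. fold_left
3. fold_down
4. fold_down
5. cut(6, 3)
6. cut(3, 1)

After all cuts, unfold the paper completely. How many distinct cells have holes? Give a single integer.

Answer: 32

Derivation:
Op 1 fold_left: fold axis v@8; visible region now rows[0,32) x cols[0,8) = 32x8
Op 2 fold_left: fold axis v@4; visible region now rows[0,32) x cols[0,4) = 32x4
Op 3 fold_down: fold axis h@16; visible region now rows[16,32) x cols[0,4) = 16x4
Op 4 fold_down: fold axis h@24; visible region now rows[24,32) x cols[0,4) = 8x4
Op 5 cut(6, 3): punch at orig (30,3); cuts so far [(30, 3)]; region rows[24,32) x cols[0,4) = 8x4
Op 6 cut(3, 1): punch at orig (27,1); cuts so far [(27, 1), (30, 3)]; region rows[24,32) x cols[0,4) = 8x4
Unfold 1 (reflect across h@24): 4 holes -> [(17, 3), (20, 1), (27, 1), (30, 3)]
Unfold 2 (reflect across h@16): 8 holes -> [(1, 3), (4, 1), (11, 1), (14, 3), (17, 3), (20, 1), (27, 1), (30, 3)]
Unfold 3 (reflect across v@4): 16 holes -> [(1, 3), (1, 4), (4, 1), (4, 6), (11, 1), (11, 6), (14, 3), (14, 4), (17, 3), (17, 4), (20, 1), (20, 6), (27, 1), (27, 6), (30, 3), (30, 4)]
Unfold 4 (reflect across v@8): 32 holes -> [(1, 3), (1, 4), (1, 11), (1, 12), (4, 1), (4, 6), (4, 9), (4, 14), (11, 1), (11, 6), (11, 9), (11, 14), (14, 3), (14, 4), (14, 11), (14, 12), (17, 3), (17, 4), (17, 11), (17, 12), (20, 1), (20, 6), (20, 9), (20, 14), (27, 1), (27, 6), (27, 9), (27, 14), (30, 3), (30, 4), (30, 11), (30, 12)]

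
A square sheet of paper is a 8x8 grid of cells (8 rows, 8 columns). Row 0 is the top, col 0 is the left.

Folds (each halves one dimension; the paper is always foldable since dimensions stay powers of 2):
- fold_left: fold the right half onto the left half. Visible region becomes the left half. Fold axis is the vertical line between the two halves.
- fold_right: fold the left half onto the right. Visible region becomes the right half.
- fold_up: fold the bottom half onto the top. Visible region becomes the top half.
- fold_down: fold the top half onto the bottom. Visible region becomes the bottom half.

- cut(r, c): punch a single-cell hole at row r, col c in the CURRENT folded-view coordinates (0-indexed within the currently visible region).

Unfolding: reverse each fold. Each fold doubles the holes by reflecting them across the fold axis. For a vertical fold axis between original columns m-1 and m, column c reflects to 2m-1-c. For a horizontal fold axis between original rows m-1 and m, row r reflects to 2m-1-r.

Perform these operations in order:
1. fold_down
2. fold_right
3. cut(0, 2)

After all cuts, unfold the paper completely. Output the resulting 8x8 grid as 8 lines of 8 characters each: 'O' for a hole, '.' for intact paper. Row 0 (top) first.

Op 1 fold_down: fold axis h@4; visible region now rows[4,8) x cols[0,8) = 4x8
Op 2 fold_right: fold axis v@4; visible region now rows[4,8) x cols[4,8) = 4x4
Op 3 cut(0, 2): punch at orig (4,6); cuts so far [(4, 6)]; region rows[4,8) x cols[4,8) = 4x4
Unfold 1 (reflect across v@4): 2 holes -> [(4, 1), (4, 6)]
Unfold 2 (reflect across h@4): 4 holes -> [(3, 1), (3, 6), (4, 1), (4, 6)]

Answer: ........
........
........
.O....O.
.O....O.
........
........
........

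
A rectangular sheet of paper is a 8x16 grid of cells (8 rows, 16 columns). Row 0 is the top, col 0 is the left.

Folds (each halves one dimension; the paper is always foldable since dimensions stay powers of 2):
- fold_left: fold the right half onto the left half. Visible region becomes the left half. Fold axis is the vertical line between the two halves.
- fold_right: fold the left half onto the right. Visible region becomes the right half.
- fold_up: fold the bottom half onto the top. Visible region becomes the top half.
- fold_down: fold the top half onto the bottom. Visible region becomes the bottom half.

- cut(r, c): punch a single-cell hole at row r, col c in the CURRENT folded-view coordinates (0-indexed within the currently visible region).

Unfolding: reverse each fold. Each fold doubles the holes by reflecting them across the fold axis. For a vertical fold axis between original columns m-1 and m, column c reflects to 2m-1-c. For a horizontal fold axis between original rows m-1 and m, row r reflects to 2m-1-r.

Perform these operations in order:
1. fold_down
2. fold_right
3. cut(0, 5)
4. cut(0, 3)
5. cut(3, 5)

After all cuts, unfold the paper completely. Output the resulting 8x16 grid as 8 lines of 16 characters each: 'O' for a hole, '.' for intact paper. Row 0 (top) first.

Answer: ..O..........O..
................
................
..O.O......O.O..
..O.O......O.O..
................
................
..O..........O..

Derivation:
Op 1 fold_down: fold axis h@4; visible region now rows[4,8) x cols[0,16) = 4x16
Op 2 fold_right: fold axis v@8; visible region now rows[4,8) x cols[8,16) = 4x8
Op 3 cut(0, 5): punch at orig (4,13); cuts so far [(4, 13)]; region rows[4,8) x cols[8,16) = 4x8
Op 4 cut(0, 3): punch at orig (4,11); cuts so far [(4, 11), (4, 13)]; region rows[4,8) x cols[8,16) = 4x8
Op 5 cut(3, 5): punch at orig (7,13); cuts so far [(4, 11), (4, 13), (7, 13)]; region rows[4,8) x cols[8,16) = 4x8
Unfold 1 (reflect across v@8): 6 holes -> [(4, 2), (4, 4), (4, 11), (4, 13), (7, 2), (7, 13)]
Unfold 2 (reflect across h@4): 12 holes -> [(0, 2), (0, 13), (3, 2), (3, 4), (3, 11), (3, 13), (4, 2), (4, 4), (4, 11), (4, 13), (7, 2), (7, 13)]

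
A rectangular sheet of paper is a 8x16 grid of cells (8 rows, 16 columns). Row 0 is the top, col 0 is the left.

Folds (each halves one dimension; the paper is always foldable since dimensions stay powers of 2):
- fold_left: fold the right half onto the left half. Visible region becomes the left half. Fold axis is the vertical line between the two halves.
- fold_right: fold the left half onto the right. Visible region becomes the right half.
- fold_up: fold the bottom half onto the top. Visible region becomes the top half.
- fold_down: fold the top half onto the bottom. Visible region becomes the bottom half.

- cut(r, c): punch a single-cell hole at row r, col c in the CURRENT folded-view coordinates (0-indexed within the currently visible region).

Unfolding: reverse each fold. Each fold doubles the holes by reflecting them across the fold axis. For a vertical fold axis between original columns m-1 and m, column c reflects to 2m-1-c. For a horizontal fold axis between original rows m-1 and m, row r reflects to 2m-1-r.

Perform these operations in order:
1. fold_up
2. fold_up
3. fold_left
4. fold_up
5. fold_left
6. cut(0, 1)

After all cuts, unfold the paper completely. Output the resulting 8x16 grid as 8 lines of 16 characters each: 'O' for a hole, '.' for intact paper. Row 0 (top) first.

Op 1 fold_up: fold axis h@4; visible region now rows[0,4) x cols[0,16) = 4x16
Op 2 fold_up: fold axis h@2; visible region now rows[0,2) x cols[0,16) = 2x16
Op 3 fold_left: fold axis v@8; visible region now rows[0,2) x cols[0,8) = 2x8
Op 4 fold_up: fold axis h@1; visible region now rows[0,1) x cols[0,8) = 1x8
Op 5 fold_left: fold axis v@4; visible region now rows[0,1) x cols[0,4) = 1x4
Op 6 cut(0, 1): punch at orig (0,1); cuts so far [(0, 1)]; region rows[0,1) x cols[0,4) = 1x4
Unfold 1 (reflect across v@4): 2 holes -> [(0, 1), (0, 6)]
Unfold 2 (reflect across h@1): 4 holes -> [(0, 1), (0, 6), (1, 1), (1, 6)]
Unfold 3 (reflect across v@8): 8 holes -> [(0, 1), (0, 6), (0, 9), (0, 14), (1, 1), (1, 6), (1, 9), (1, 14)]
Unfold 4 (reflect across h@2): 16 holes -> [(0, 1), (0, 6), (0, 9), (0, 14), (1, 1), (1, 6), (1, 9), (1, 14), (2, 1), (2, 6), (2, 9), (2, 14), (3, 1), (3, 6), (3, 9), (3, 14)]
Unfold 5 (reflect across h@4): 32 holes -> [(0, 1), (0, 6), (0, 9), (0, 14), (1, 1), (1, 6), (1, 9), (1, 14), (2, 1), (2, 6), (2, 9), (2, 14), (3, 1), (3, 6), (3, 9), (3, 14), (4, 1), (4, 6), (4, 9), (4, 14), (5, 1), (5, 6), (5, 9), (5, 14), (6, 1), (6, 6), (6, 9), (6, 14), (7, 1), (7, 6), (7, 9), (7, 14)]

Answer: .O....O..O....O.
.O....O..O....O.
.O....O..O....O.
.O....O..O....O.
.O....O..O....O.
.O....O..O....O.
.O....O..O....O.
.O....O..O....O.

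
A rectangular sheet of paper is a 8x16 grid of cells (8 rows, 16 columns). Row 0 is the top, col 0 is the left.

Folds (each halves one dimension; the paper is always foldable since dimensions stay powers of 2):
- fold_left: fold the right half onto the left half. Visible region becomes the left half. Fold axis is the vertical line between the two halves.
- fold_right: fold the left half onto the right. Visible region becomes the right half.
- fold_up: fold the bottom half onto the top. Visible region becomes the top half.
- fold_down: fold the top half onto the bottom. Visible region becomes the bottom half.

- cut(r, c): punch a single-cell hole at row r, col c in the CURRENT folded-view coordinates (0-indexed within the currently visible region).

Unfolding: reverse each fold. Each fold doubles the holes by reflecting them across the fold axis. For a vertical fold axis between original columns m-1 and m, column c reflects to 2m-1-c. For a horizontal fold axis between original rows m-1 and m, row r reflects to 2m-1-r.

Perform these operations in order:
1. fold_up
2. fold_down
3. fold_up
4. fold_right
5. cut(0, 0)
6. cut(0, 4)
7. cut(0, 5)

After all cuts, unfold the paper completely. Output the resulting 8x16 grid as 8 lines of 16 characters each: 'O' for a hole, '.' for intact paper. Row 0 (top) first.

Answer: ..OO...OO...OO..
..OO...OO...OO..
..OO...OO...OO..
..OO...OO...OO..
..OO...OO...OO..
..OO...OO...OO..
..OO...OO...OO..
..OO...OO...OO..

Derivation:
Op 1 fold_up: fold axis h@4; visible region now rows[0,4) x cols[0,16) = 4x16
Op 2 fold_down: fold axis h@2; visible region now rows[2,4) x cols[0,16) = 2x16
Op 3 fold_up: fold axis h@3; visible region now rows[2,3) x cols[0,16) = 1x16
Op 4 fold_right: fold axis v@8; visible region now rows[2,3) x cols[8,16) = 1x8
Op 5 cut(0, 0): punch at orig (2,8); cuts so far [(2, 8)]; region rows[2,3) x cols[8,16) = 1x8
Op 6 cut(0, 4): punch at orig (2,12); cuts so far [(2, 8), (2, 12)]; region rows[2,3) x cols[8,16) = 1x8
Op 7 cut(0, 5): punch at orig (2,13); cuts so far [(2, 8), (2, 12), (2, 13)]; region rows[2,3) x cols[8,16) = 1x8
Unfold 1 (reflect across v@8): 6 holes -> [(2, 2), (2, 3), (2, 7), (2, 8), (2, 12), (2, 13)]
Unfold 2 (reflect across h@3): 12 holes -> [(2, 2), (2, 3), (2, 7), (2, 8), (2, 12), (2, 13), (3, 2), (3, 3), (3, 7), (3, 8), (3, 12), (3, 13)]
Unfold 3 (reflect across h@2): 24 holes -> [(0, 2), (0, 3), (0, 7), (0, 8), (0, 12), (0, 13), (1, 2), (1, 3), (1, 7), (1, 8), (1, 12), (1, 13), (2, 2), (2, 3), (2, 7), (2, 8), (2, 12), (2, 13), (3, 2), (3, 3), (3, 7), (3, 8), (3, 12), (3, 13)]
Unfold 4 (reflect across h@4): 48 holes -> [(0, 2), (0, 3), (0, 7), (0, 8), (0, 12), (0, 13), (1, 2), (1, 3), (1, 7), (1, 8), (1, 12), (1, 13), (2, 2), (2, 3), (2, 7), (2, 8), (2, 12), (2, 13), (3, 2), (3, 3), (3, 7), (3, 8), (3, 12), (3, 13), (4, 2), (4, 3), (4, 7), (4, 8), (4, 12), (4, 13), (5, 2), (5, 3), (5, 7), (5, 8), (5, 12), (5, 13), (6, 2), (6, 3), (6, 7), (6, 8), (6, 12), (6, 13), (7, 2), (7, 3), (7, 7), (7, 8), (7, 12), (7, 13)]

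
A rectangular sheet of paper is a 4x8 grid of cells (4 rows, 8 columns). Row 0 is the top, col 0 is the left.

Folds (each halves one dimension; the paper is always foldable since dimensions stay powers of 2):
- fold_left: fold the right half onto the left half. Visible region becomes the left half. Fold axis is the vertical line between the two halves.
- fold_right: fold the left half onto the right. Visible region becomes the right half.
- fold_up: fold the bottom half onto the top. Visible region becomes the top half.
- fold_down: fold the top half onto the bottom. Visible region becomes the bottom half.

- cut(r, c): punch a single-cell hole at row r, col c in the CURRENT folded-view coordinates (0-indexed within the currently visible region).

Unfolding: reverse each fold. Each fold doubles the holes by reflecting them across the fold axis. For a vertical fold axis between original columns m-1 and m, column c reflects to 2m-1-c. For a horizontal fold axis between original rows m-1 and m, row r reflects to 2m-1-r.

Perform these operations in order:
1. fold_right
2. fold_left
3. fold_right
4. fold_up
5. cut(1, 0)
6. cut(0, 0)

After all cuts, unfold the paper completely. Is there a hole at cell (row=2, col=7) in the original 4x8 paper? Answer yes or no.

Answer: yes

Derivation:
Op 1 fold_right: fold axis v@4; visible region now rows[0,4) x cols[4,8) = 4x4
Op 2 fold_left: fold axis v@6; visible region now rows[0,4) x cols[4,6) = 4x2
Op 3 fold_right: fold axis v@5; visible region now rows[0,4) x cols[5,6) = 4x1
Op 4 fold_up: fold axis h@2; visible region now rows[0,2) x cols[5,6) = 2x1
Op 5 cut(1, 0): punch at orig (1,5); cuts so far [(1, 5)]; region rows[0,2) x cols[5,6) = 2x1
Op 6 cut(0, 0): punch at orig (0,5); cuts so far [(0, 5), (1, 5)]; region rows[0,2) x cols[5,6) = 2x1
Unfold 1 (reflect across h@2): 4 holes -> [(0, 5), (1, 5), (2, 5), (3, 5)]
Unfold 2 (reflect across v@5): 8 holes -> [(0, 4), (0, 5), (1, 4), (1, 5), (2, 4), (2, 5), (3, 4), (3, 5)]
Unfold 3 (reflect across v@6): 16 holes -> [(0, 4), (0, 5), (0, 6), (0, 7), (1, 4), (1, 5), (1, 6), (1, 7), (2, 4), (2, 5), (2, 6), (2, 7), (3, 4), (3, 5), (3, 6), (3, 7)]
Unfold 4 (reflect across v@4): 32 holes -> [(0, 0), (0, 1), (0, 2), (0, 3), (0, 4), (0, 5), (0, 6), (0, 7), (1, 0), (1, 1), (1, 2), (1, 3), (1, 4), (1, 5), (1, 6), (1, 7), (2, 0), (2, 1), (2, 2), (2, 3), (2, 4), (2, 5), (2, 6), (2, 7), (3, 0), (3, 1), (3, 2), (3, 3), (3, 4), (3, 5), (3, 6), (3, 7)]
Holes: [(0, 0), (0, 1), (0, 2), (0, 3), (0, 4), (0, 5), (0, 6), (0, 7), (1, 0), (1, 1), (1, 2), (1, 3), (1, 4), (1, 5), (1, 6), (1, 7), (2, 0), (2, 1), (2, 2), (2, 3), (2, 4), (2, 5), (2, 6), (2, 7), (3, 0), (3, 1), (3, 2), (3, 3), (3, 4), (3, 5), (3, 6), (3, 7)]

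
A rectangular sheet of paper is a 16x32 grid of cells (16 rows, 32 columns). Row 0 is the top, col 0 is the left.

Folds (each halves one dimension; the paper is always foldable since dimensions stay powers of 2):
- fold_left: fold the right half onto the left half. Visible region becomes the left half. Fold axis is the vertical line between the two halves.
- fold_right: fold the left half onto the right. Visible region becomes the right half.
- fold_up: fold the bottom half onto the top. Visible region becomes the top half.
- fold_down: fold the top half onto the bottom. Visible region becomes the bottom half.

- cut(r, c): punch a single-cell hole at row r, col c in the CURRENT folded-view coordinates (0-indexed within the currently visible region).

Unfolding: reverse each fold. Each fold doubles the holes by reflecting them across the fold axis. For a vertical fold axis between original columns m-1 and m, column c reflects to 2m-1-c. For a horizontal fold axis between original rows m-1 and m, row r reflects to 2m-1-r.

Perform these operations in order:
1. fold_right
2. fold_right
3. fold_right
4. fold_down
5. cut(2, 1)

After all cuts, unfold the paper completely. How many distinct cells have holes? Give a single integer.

Op 1 fold_right: fold axis v@16; visible region now rows[0,16) x cols[16,32) = 16x16
Op 2 fold_right: fold axis v@24; visible region now rows[0,16) x cols[24,32) = 16x8
Op 3 fold_right: fold axis v@28; visible region now rows[0,16) x cols[28,32) = 16x4
Op 4 fold_down: fold axis h@8; visible region now rows[8,16) x cols[28,32) = 8x4
Op 5 cut(2, 1): punch at orig (10,29); cuts so far [(10, 29)]; region rows[8,16) x cols[28,32) = 8x4
Unfold 1 (reflect across h@8): 2 holes -> [(5, 29), (10, 29)]
Unfold 2 (reflect across v@28): 4 holes -> [(5, 26), (5, 29), (10, 26), (10, 29)]
Unfold 3 (reflect across v@24): 8 holes -> [(5, 18), (5, 21), (5, 26), (5, 29), (10, 18), (10, 21), (10, 26), (10, 29)]
Unfold 4 (reflect across v@16): 16 holes -> [(5, 2), (5, 5), (5, 10), (5, 13), (5, 18), (5, 21), (5, 26), (5, 29), (10, 2), (10, 5), (10, 10), (10, 13), (10, 18), (10, 21), (10, 26), (10, 29)]

Answer: 16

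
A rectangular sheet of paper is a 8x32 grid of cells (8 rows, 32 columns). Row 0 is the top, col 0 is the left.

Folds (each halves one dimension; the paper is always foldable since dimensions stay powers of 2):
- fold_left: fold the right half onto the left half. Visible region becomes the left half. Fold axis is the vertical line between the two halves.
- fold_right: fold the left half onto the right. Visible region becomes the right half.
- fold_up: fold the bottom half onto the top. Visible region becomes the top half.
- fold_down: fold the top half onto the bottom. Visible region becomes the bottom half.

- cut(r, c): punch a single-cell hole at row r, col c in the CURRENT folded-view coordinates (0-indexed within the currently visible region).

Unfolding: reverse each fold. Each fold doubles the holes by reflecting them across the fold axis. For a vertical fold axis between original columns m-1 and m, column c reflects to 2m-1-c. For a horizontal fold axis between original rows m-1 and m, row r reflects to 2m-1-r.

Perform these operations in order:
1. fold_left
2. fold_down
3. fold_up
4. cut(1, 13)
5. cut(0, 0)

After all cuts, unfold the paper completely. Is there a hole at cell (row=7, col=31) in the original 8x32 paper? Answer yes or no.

Op 1 fold_left: fold axis v@16; visible region now rows[0,8) x cols[0,16) = 8x16
Op 2 fold_down: fold axis h@4; visible region now rows[4,8) x cols[0,16) = 4x16
Op 3 fold_up: fold axis h@6; visible region now rows[4,6) x cols[0,16) = 2x16
Op 4 cut(1, 13): punch at orig (5,13); cuts so far [(5, 13)]; region rows[4,6) x cols[0,16) = 2x16
Op 5 cut(0, 0): punch at orig (4,0); cuts so far [(4, 0), (5, 13)]; region rows[4,6) x cols[0,16) = 2x16
Unfold 1 (reflect across h@6): 4 holes -> [(4, 0), (5, 13), (6, 13), (7, 0)]
Unfold 2 (reflect across h@4): 8 holes -> [(0, 0), (1, 13), (2, 13), (3, 0), (4, 0), (5, 13), (6, 13), (7, 0)]
Unfold 3 (reflect across v@16): 16 holes -> [(0, 0), (0, 31), (1, 13), (1, 18), (2, 13), (2, 18), (3, 0), (3, 31), (4, 0), (4, 31), (5, 13), (5, 18), (6, 13), (6, 18), (7, 0), (7, 31)]
Holes: [(0, 0), (0, 31), (1, 13), (1, 18), (2, 13), (2, 18), (3, 0), (3, 31), (4, 0), (4, 31), (5, 13), (5, 18), (6, 13), (6, 18), (7, 0), (7, 31)]

Answer: yes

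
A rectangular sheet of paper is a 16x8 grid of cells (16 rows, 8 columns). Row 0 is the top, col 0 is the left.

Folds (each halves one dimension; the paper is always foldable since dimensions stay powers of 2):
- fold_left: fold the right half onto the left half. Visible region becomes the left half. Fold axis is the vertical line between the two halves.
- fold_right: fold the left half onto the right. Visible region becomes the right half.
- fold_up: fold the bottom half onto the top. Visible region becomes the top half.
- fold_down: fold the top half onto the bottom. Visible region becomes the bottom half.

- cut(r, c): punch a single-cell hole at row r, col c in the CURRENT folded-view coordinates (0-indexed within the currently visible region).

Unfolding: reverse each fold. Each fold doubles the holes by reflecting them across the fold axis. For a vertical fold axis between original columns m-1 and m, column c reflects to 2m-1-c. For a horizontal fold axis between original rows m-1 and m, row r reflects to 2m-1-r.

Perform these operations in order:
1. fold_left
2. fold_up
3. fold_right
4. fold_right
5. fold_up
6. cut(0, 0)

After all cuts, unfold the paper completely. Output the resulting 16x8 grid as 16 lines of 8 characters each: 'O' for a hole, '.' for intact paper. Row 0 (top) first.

Op 1 fold_left: fold axis v@4; visible region now rows[0,16) x cols[0,4) = 16x4
Op 2 fold_up: fold axis h@8; visible region now rows[0,8) x cols[0,4) = 8x4
Op 3 fold_right: fold axis v@2; visible region now rows[0,8) x cols[2,4) = 8x2
Op 4 fold_right: fold axis v@3; visible region now rows[0,8) x cols[3,4) = 8x1
Op 5 fold_up: fold axis h@4; visible region now rows[0,4) x cols[3,4) = 4x1
Op 6 cut(0, 0): punch at orig (0,3); cuts so far [(0, 3)]; region rows[0,4) x cols[3,4) = 4x1
Unfold 1 (reflect across h@4): 2 holes -> [(0, 3), (7, 3)]
Unfold 2 (reflect across v@3): 4 holes -> [(0, 2), (0, 3), (7, 2), (7, 3)]
Unfold 3 (reflect across v@2): 8 holes -> [(0, 0), (0, 1), (0, 2), (0, 3), (7, 0), (7, 1), (7, 2), (7, 3)]
Unfold 4 (reflect across h@8): 16 holes -> [(0, 0), (0, 1), (0, 2), (0, 3), (7, 0), (7, 1), (7, 2), (7, 3), (8, 0), (8, 1), (8, 2), (8, 3), (15, 0), (15, 1), (15, 2), (15, 3)]
Unfold 5 (reflect across v@4): 32 holes -> [(0, 0), (0, 1), (0, 2), (0, 3), (0, 4), (0, 5), (0, 6), (0, 7), (7, 0), (7, 1), (7, 2), (7, 3), (7, 4), (7, 5), (7, 6), (7, 7), (8, 0), (8, 1), (8, 2), (8, 3), (8, 4), (8, 5), (8, 6), (8, 7), (15, 0), (15, 1), (15, 2), (15, 3), (15, 4), (15, 5), (15, 6), (15, 7)]

Answer: OOOOOOOO
........
........
........
........
........
........
OOOOOOOO
OOOOOOOO
........
........
........
........
........
........
OOOOOOOO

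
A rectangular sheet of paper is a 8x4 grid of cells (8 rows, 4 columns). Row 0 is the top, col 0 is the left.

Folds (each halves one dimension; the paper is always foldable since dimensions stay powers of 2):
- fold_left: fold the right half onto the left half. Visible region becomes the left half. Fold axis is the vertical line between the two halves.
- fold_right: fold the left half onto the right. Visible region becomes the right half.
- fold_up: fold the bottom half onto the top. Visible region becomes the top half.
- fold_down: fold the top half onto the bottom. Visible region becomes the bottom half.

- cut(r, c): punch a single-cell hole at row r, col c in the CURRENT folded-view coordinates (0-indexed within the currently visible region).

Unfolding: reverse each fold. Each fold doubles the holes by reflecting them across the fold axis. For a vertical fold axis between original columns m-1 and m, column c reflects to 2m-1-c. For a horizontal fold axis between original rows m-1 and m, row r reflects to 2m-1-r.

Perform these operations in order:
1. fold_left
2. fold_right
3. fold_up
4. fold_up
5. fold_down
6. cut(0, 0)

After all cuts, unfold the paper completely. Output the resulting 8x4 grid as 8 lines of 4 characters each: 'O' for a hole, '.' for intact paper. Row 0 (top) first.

Op 1 fold_left: fold axis v@2; visible region now rows[0,8) x cols[0,2) = 8x2
Op 2 fold_right: fold axis v@1; visible region now rows[0,8) x cols[1,2) = 8x1
Op 3 fold_up: fold axis h@4; visible region now rows[0,4) x cols[1,2) = 4x1
Op 4 fold_up: fold axis h@2; visible region now rows[0,2) x cols[1,2) = 2x1
Op 5 fold_down: fold axis h@1; visible region now rows[1,2) x cols[1,2) = 1x1
Op 6 cut(0, 0): punch at orig (1,1); cuts so far [(1, 1)]; region rows[1,2) x cols[1,2) = 1x1
Unfold 1 (reflect across h@1): 2 holes -> [(0, 1), (1, 1)]
Unfold 2 (reflect across h@2): 4 holes -> [(0, 1), (1, 1), (2, 1), (3, 1)]
Unfold 3 (reflect across h@4): 8 holes -> [(0, 1), (1, 1), (2, 1), (3, 1), (4, 1), (5, 1), (6, 1), (7, 1)]
Unfold 4 (reflect across v@1): 16 holes -> [(0, 0), (0, 1), (1, 0), (1, 1), (2, 0), (2, 1), (3, 0), (3, 1), (4, 0), (4, 1), (5, 0), (5, 1), (6, 0), (6, 1), (7, 0), (7, 1)]
Unfold 5 (reflect across v@2): 32 holes -> [(0, 0), (0, 1), (0, 2), (0, 3), (1, 0), (1, 1), (1, 2), (1, 3), (2, 0), (2, 1), (2, 2), (2, 3), (3, 0), (3, 1), (3, 2), (3, 3), (4, 0), (4, 1), (4, 2), (4, 3), (5, 0), (5, 1), (5, 2), (5, 3), (6, 0), (6, 1), (6, 2), (6, 3), (7, 0), (7, 1), (7, 2), (7, 3)]

Answer: OOOO
OOOO
OOOO
OOOO
OOOO
OOOO
OOOO
OOOO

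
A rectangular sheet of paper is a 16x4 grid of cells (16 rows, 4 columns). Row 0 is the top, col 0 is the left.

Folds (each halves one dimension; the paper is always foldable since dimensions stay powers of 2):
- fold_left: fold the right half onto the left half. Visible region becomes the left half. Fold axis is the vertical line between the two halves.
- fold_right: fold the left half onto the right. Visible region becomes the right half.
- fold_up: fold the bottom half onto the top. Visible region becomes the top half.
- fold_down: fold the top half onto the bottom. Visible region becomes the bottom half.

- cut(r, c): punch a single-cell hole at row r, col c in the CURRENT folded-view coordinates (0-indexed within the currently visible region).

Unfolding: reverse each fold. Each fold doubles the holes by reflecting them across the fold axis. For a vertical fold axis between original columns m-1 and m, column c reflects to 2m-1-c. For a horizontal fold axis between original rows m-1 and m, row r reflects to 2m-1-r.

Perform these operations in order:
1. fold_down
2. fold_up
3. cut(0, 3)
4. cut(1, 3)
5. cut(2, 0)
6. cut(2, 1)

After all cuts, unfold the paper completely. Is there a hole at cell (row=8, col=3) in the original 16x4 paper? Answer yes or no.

Op 1 fold_down: fold axis h@8; visible region now rows[8,16) x cols[0,4) = 8x4
Op 2 fold_up: fold axis h@12; visible region now rows[8,12) x cols[0,4) = 4x4
Op 3 cut(0, 3): punch at orig (8,3); cuts so far [(8, 3)]; region rows[8,12) x cols[0,4) = 4x4
Op 4 cut(1, 3): punch at orig (9,3); cuts so far [(8, 3), (9, 3)]; region rows[8,12) x cols[0,4) = 4x4
Op 5 cut(2, 0): punch at orig (10,0); cuts so far [(8, 3), (9, 3), (10, 0)]; region rows[8,12) x cols[0,4) = 4x4
Op 6 cut(2, 1): punch at orig (10,1); cuts so far [(8, 3), (9, 3), (10, 0), (10, 1)]; region rows[8,12) x cols[0,4) = 4x4
Unfold 1 (reflect across h@12): 8 holes -> [(8, 3), (9, 3), (10, 0), (10, 1), (13, 0), (13, 1), (14, 3), (15, 3)]
Unfold 2 (reflect across h@8): 16 holes -> [(0, 3), (1, 3), (2, 0), (2, 1), (5, 0), (5, 1), (6, 3), (7, 3), (8, 3), (9, 3), (10, 0), (10, 1), (13, 0), (13, 1), (14, 3), (15, 3)]
Holes: [(0, 3), (1, 3), (2, 0), (2, 1), (5, 0), (5, 1), (6, 3), (7, 3), (8, 3), (9, 3), (10, 0), (10, 1), (13, 0), (13, 1), (14, 3), (15, 3)]

Answer: yes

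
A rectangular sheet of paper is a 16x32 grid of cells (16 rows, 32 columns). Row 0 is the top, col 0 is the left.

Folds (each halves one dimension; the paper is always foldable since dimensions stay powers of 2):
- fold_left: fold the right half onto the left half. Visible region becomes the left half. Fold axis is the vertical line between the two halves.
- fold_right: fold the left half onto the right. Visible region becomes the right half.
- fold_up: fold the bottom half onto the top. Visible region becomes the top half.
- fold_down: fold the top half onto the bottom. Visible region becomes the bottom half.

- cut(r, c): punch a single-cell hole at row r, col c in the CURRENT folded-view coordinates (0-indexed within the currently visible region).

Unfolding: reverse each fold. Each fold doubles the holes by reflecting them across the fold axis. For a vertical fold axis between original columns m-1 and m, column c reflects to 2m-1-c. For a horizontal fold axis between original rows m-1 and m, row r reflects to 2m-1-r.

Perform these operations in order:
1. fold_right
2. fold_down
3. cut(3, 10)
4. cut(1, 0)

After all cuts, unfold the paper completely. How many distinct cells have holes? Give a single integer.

Answer: 8

Derivation:
Op 1 fold_right: fold axis v@16; visible region now rows[0,16) x cols[16,32) = 16x16
Op 2 fold_down: fold axis h@8; visible region now rows[8,16) x cols[16,32) = 8x16
Op 3 cut(3, 10): punch at orig (11,26); cuts so far [(11, 26)]; region rows[8,16) x cols[16,32) = 8x16
Op 4 cut(1, 0): punch at orig (9,16); cuts so far [(9, 16), (11, 26)]; region rows[8,16) x cols[16,32) = 8x16
Unfold 1 (reflect across h@8): 4 holes -> [(4, 26), (6, 16), (9, 16), (11, 26)]
Unfold 2 (reflect across v@16): 8 holes -> [(4, 5), (4, 26), (6, 15), (6, 16), (9, 15), (9, 16), (11, 5), (11, 26)]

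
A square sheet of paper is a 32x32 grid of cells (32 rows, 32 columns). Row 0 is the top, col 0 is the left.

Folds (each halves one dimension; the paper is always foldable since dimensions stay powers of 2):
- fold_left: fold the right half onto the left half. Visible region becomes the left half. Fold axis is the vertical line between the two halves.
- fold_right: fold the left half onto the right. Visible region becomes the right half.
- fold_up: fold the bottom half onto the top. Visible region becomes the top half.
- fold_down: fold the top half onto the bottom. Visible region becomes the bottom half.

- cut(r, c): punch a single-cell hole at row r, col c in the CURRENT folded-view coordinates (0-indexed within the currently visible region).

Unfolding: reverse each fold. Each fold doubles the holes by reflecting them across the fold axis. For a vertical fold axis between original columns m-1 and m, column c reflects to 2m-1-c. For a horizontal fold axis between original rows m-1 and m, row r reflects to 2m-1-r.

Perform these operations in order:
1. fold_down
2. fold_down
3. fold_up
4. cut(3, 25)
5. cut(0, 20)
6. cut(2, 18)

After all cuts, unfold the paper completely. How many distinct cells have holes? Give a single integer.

Op 1 fold_down: fold axis h@16; visible region now rows[16,32) x cols[0,32) = 16x32
Op 2 fold_down: fold axis h@24; visible region now rows[24,32) x cols[0,32) = 8x32
Op 3 fold_up: fold axis h@28; visible region now rows[24,28) x cols[0,32) = 4x32
Op 4 cut(3, 25): punch at orig (27,25); cuts so far [(27, 25)]; region rows[24,28) x cols[0,32) = 4x32
Op 5 cut(0, 20): punch at orig (24,20); cuts so far [(24, 20), (27, 25)]; region rows[24,28) x cols[0,32) = 4x32
Op 6 cut(2, 18): punch at orig (26,18); cuts so far [(24, 20), (26, 18), (27, 25)]; region rows[24,28) x cols[0,32) = 4x32
Unfold 1 (reflect across h@28): 6 holes -> [(24, 20), (26, 18), (27, 25), (28, 25), (29, 18), (31, 20)]
Unfold 2 (reflect across h@24): 12 holes -> [(16, 20), (18, 18), (19, 25), (20, 25), (21, 18), (23, 20), (24, 20), (26, 18), (27, 25), (28, 25), (29, 18), (31, 20)]
Unfold 3 (reflect across h@16): 24 holes -> [(0, 20), (2, 18), (3, 25), (4, 25), (5, 18), (7, 20), (8, 20), (10, 18), (11, 25), (12, 25), (13, 18), (15, 20), (16, 20), (18, 18), (19, 25), (20, 25), (21, 18), (23, 20), (24, 20), (26, 18), (27, 25), (28, 25), (29, 18), (31, 20)]

Answer: 24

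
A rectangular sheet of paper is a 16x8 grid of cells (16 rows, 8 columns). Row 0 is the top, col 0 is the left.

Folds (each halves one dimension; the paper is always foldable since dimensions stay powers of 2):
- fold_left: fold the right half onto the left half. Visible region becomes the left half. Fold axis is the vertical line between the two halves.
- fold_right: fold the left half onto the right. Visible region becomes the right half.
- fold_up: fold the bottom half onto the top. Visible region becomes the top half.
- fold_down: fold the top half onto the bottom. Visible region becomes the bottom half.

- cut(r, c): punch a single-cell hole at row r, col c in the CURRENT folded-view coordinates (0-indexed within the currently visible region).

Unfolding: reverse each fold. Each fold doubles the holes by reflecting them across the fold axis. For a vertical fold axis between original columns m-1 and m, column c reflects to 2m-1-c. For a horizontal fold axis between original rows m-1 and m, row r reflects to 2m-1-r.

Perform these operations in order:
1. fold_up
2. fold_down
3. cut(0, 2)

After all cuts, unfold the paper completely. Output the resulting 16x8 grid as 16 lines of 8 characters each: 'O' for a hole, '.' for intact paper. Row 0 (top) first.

Op 1 fold_up: fold axis h@8; visible region now rows[0,8) x cols[0,8) = 8x8
Op 2 fold_down: fold axis h@4; visible region now rows[4,8) x cols[0,8) = 4x8
Op 3 cut(0, 2): punch at orig (4,2); cuts so far [(4, 2)]; region rows[4,8) x cols[0,8) = 4x8
Unfold 1 (reflect across h@4): 2 holes -> [(3, 2), (4, 2)]
Unfold 2 (reflect across h@8): 4 holes -> [(3, 2), (4, 2), (11, 2), (12, 2)]

Answer: ........
........
........
..O.....
..O.....
........
........
........
........
........
........
..O.....
..O.....
........
........
........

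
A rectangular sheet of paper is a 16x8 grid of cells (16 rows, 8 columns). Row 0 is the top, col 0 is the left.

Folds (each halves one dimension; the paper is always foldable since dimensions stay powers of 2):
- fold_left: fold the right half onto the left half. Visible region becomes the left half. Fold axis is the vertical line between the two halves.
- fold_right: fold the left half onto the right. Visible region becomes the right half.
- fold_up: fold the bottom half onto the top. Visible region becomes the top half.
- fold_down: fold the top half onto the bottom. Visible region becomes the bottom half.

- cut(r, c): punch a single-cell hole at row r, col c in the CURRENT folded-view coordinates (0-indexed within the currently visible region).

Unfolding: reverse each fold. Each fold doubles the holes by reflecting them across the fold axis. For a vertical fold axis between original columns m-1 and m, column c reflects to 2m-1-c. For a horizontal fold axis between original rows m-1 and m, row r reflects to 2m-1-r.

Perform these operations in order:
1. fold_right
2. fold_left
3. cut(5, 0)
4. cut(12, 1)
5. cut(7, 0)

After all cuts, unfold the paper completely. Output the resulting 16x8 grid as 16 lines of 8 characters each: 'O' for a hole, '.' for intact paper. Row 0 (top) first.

Answer: ........
........
........
........
........
O..OO..O
........
O..OO..O
........
........
........
........
.OO..OO.
........
........
........

Derivation:
Op 1 fold_right: fold axis v@4; visible region now rows[0,16) x cols[4,8) = 16x4
Op 2 fold_left: fold axis v@6; visible region now rows[0,16) x cols[4,6) = 16x2
Op 3 cut(5, 0): punch at orig (5,4); cuts so far [(5, 4)]; region rows[0,16) x cols[4,6) = 16x2
Op 4 cut(12, 1): punch at orig (12,5); cuts so far [(5, 4), (12, 5)]; region rows[0,16) x cols[4,6) = 16x2
Op 5 cut(7, 0): punch at orig (7,4); cuts so far [(5, 4), (7, 4), (12, 5)]; region rows[0,16) x cols[4,6) = 16x2
Unfold 1 (reflect across v@6): 6 holes -> [(5, 4), (5, 7), (7, 4), (7, 7), (12, 5), (12, 6)]
Unfold 2 (reflect across v@4): 12 holes -> [(5, 0), (5, 3), (5, 4), (5, 7), (7, 0), (7, 3), (7, 4), (7, 7), (12, 1), (12, 2), (12, 5), (12, 6)]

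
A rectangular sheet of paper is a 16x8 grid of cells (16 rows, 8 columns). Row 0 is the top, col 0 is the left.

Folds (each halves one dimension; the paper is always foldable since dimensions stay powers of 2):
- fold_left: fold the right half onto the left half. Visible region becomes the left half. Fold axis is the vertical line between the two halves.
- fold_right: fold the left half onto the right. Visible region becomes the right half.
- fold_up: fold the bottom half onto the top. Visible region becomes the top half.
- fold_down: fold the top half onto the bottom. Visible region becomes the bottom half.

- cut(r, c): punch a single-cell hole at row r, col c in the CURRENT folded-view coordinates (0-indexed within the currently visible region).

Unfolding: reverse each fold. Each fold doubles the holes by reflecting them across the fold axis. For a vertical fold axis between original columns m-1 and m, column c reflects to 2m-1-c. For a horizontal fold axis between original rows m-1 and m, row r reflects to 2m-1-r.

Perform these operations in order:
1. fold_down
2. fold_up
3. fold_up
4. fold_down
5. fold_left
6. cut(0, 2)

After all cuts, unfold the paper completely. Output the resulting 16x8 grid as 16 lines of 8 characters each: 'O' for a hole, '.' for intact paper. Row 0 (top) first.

Op 1 fold_down: fold axis h@8; visible region now rows[8,16) x cols[0,8) = 8x8
Op 2 fold_up: fold axis h@12; visible region now rows[8,12) x cols[0,8) = 4x8
Op 3 fold_up: fold axis h@10; visible region now rows[8,10) x cols[0,8) = 2x8
Op 4 fold_down: fold axis h@9; visible region now rows[9,10) x cols[0,8) = 1x8
Op 5 fold_left: fold axis v@4; visible region now rows[9,10) x cols[0,4) = 1x4
Op 6 cut(0, 2): punch at orig (9,2); cuts so far [(9, 2)]; region rows[9,10) x cols[0,4) = 1x4
Unfold 1 (reflect across v@4): 2 holes -> [(9, 2), (9, 5)]
Unfold 2 (reflect across h@9): 4 holes -> [(8, 2), (8, 5), (9, 2), (9, 5)]
Unfold 3 (reflect across h@10): 8 holes -> [(8, 2), (8, 5), (9, 2), (9, 5), (10, 2), (10, 5), (11, 2), (11, 5)]
Unfold 4 (reflect across h@12): 16 holes -> [(8, 2), (8, 5), (9, 2), (9, 5), (10, 2), (10, 5), (11, 2), (11, 5), (12, 2), (12, 5), (13, 2), (13, 5), (14, 2), (14, 5), (15, 2), (15, 5)]
Unfold 5 (reflect across h@8): 32 holes -> [(0, 2), (0, 5), (1, 2), (1, 5), (2, 2), (2, 5), (3, 2), (3, 5), (4, 2), (4, 5), (5, 2), (5, 5), (6, 2), (6, 5), (7, 2), (7, 5), (8, 2), (8, 5), (9, 2), (9, 5), (10, 2), (10, 5), (11, 2), (11, 5), (12, 2), (12, 5), (13, 2), (13, 5), (14, 2), (14, 5), (15, 2), (15, 5)]

Answer: ..O..O..
..O..O..
..O..O..
..O..O..
..O..O..
..O..O..
..O..O..
..O..O..
..O..O..
..O..O..
..O..O..
..O..O..
..O..O..
..O..O..
..O..O..
..O..O..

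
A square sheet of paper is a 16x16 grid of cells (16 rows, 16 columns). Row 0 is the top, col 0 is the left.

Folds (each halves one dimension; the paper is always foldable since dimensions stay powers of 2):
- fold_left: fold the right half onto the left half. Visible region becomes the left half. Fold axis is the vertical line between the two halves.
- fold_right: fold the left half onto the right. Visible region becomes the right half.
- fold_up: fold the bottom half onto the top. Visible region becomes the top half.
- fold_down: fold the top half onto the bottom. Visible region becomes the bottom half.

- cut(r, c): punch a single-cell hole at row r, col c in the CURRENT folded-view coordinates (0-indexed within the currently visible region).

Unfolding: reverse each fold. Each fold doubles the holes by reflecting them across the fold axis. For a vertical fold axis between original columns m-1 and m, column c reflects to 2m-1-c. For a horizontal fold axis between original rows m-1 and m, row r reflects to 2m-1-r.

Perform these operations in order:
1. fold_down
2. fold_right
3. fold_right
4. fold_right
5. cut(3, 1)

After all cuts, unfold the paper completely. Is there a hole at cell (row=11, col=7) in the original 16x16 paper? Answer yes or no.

Answer: yes

Derivation:
Op 1 fold_down: fold axis h@8; visible region now rows[8,16) x cols[0,16) = 8x16
Op 2 fold_right: fold axis v@8; visible region now rows[8,16) x cols[8,16) = 8x8
Op 3 fold_right: fold axis v@12; visible region now rows[8,16) x cols[12,16) = 8x4
Op 4 fold_right: fold axis v@14; visible region now rows[8,16) x cols[14,16) = 8x2
Op 5 cut(3, 1): punch at orig (11,15); cuts so far [(11, 15)]; region rows[8,16) x cols[14,16) = 8x2
Unfold 1 (reflect across v@14): 2 holes -> [(11, 12), (11, 15)]
Unfold 2 (reflect across v@12): 4 holes -> [(11, 8), (11, 11), (11, 12), (11, 15)]
Unfold 3 (reflect across v@8): 8 holes -> [(11, 0), (11, 3), (11, 4), (11, 7), (11, 8), (11, 11), (11, 12), (11, 15)]
Unfold 4 (reflect across h@8): 16 holes -> [(4, 0), (4, 3), (4, 4), (4, 7), (4, 8), (4, 11), (4, 12), (4, 15), (11, 0), (11, 3), (11, 4), (11, 7), (11, 8), (11, 11), (11, 12), (11, 15)]
Holes: [(4, 0), (4, 3), (4, 4), (4, 7), (4, 8), (4, 11), (4, 12), (4, 15), (11, 0), (11, 3), (11, 4), (11, 7), (11, 8), (11, 11), (11, 12), (11, 15)]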